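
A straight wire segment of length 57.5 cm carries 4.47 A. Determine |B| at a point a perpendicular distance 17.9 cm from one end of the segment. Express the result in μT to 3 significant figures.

For a finite straight segment, B = (μ₀I/4πd)(sinθ₁ + sinθ₂), where θ₁, θ₂ are the angles from the perpendicular to each end.
The perpendicular foot is at one end, so the two end-offsets along the wire are 0 and L = 0.575 m.
sinθ₁ = 0/√(0²+0.179²) = 0.0000; sinθ₂ = 0.575/√(0.575²+0.179²) = 0.9548.
B = (4π×10⁻⁷ × 4.47) / (4π × 0.179) × (0.0000 + 0.9548) = 2.38×10⁻⁶ T.

B ≈ 2.38 μT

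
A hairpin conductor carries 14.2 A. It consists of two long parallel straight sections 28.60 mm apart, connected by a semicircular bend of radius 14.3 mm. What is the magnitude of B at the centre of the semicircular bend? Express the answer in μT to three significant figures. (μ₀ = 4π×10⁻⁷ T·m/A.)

B ≈ 511 μT

The semicircular arc contributes B_arc = μ₀I·π/(4πR) = μ₀I/(4R) = 3.12×10⁻⁴ T.
Each semi-infinite lead is at perpendicular distance R = 0.0143 m from the centre, with the perpendicular foot at its near end, so it contributes μ₀I/(4πR); both point the same way, together 1.99×10⁻⁴ T.
Arc and leads all point the same direction: B = 3.12×10⁻⁴ + 1.99×10⁻⁴ = 5.11×10⁻⁴ T.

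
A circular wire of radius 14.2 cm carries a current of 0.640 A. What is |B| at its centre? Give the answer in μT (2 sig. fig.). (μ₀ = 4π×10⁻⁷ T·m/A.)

At the centre of a circular loop the Biot–Savart law gives B = μ₀I/(2R).
B = (4π×10⁻⁷ × 0.640) / (2 × 0.142) = 2.83×10⁻⁶ T.

B ≈ 2.8 μT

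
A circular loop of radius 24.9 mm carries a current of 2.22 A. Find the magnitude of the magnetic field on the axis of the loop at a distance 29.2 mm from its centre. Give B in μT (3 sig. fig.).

On the axis of a circular loop, B = μ₀IR² / [2(R²+z²)^(3/2)].
R² + z² = (0.0249)² + (0.0292)² = 0.001473 m², and (R²+z²)^(3/2) = 5.65×10⁻⁵ m³.
B = (4π×10⁻⁷ × 2.22 × 0.00062) / (2 × 5.65×10⁻⁵) = 1.53×10⁻⁵ T.

B ≈ 15.3 μT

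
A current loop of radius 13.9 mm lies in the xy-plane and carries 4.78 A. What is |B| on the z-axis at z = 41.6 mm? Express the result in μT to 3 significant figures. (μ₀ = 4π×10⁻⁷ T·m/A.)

On the axis of a circular loop, B = μ₀IR² / [2(R²+z²)^(3/2)].
R² + z² = (0.0139)² + (0.0416)² = 0.001924 m², and (R²+z²)^(3/2) = 8.44×10⁻⁵ m³.
B = (4π×10⁻⁷ × 4.78 × 0.0001932) / (2 × 8.44×10⁻⁵) = 6.88×10⁻⁶ T.

B ≈ 6.88 μT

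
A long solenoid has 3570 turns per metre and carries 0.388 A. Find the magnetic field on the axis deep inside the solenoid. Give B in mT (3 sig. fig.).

B ≈ 1.74 mT

Inside a long solenoid, B = μ₀nI with n = 3570 turns/m.
B = 4π×10⁻⁷ × 3570 × 0.388 = 1.74×10⁻³ T.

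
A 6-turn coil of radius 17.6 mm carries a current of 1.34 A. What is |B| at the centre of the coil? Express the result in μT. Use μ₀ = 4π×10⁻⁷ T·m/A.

B ≈ 287 μT

For an N-turn flat coil, B = Nμ₀I/(2R) with R = 0.0176 m.
B = 6 × 4.78×10⁻⁵ T = 2.87×10⁻⁴ T.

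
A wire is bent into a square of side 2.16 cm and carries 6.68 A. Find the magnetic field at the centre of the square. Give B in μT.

B ≈ 350 μT

Each side is a finite straight segment at perpendicular distance d = a/(2 tan(π/4)) = 0.0108 m from the centre, with end-angles ±π/4.
One side contributes B₁ = (μ₀I/4πd)·2 sin(π/4) = 8.75×10⁻⁵ T.
All 4 sides add in the same direction: B = 4 × 8.75×10⁻⁵ = 3.50×10⁻⁴ T.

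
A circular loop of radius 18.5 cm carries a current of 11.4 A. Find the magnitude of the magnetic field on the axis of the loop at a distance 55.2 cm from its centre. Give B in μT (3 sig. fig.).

B ≈ 1.24 μT

On the axis of a circular loop, B = μ₀IR² / [2(R²+z²)^(3/2)].
R² + z² = (0.185)² + (0.552)² = 0.3389 m², and (R²+z²)^(3/2) = 0.197 m³.
B = (4π×10⁻⁷ × 11.4 × 0.03422) / (2 × 0.197) = 1.24×10⁻⁶ T.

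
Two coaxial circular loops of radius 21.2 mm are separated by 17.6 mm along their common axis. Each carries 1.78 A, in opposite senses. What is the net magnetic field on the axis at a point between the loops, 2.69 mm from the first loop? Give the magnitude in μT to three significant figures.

Each loop contributes B = μ₀IR²/[2(R²+z²)^(3/2)] on the axis, with z measured from that loop.
Loop 1 (z = 0.00269 m): B₁ = 5.15×10⁻⁵ T. Loop 2 (z = 0.01491 m): B₂ = 2.89×10⁻⁵ T.
The fields oppose: B = |B₁ − B₂| = 2.26×10⁻⁵ T.

B ≈ 22.6 μT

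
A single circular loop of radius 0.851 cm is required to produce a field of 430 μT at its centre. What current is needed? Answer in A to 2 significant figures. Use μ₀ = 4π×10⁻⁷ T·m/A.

At the centre of a circular loop B = μ₀I/(2R), so I = 2RB/μ₀.
With R = 0.00851 m, I = 2 × 0.00851 × 4.30×10⁻⁴ / (4π×10⁻⁷) = 5.82 A.

I ≈ 5.8 A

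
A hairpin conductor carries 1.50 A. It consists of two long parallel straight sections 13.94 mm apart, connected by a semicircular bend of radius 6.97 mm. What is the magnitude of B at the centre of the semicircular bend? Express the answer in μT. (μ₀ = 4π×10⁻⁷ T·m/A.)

The semicircular arc contributes B_arc = μ₀I·π/(4πR) = μ₀I/(4R) = 6.76×10⁻⁵ T.
Each semi-infinite lead is at perpendicular distance R = 0.00697 m from the centre, with the perpendicular foot at its near end, so it contributes μ₀I/(4πR); both point the same way, together 4.30×10⁻⁵ T.
Arc and leads all point the same direction: B = 6.76×10⁻⁵ + 4.30×10⁻⁵ = 1.11×10⁻⁴ T.

B ≈ 111 μT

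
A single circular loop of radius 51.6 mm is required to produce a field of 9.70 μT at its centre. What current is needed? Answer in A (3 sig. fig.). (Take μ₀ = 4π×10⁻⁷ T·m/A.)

At the centre of a circular loop B = μ₀I/(2R), so I = 2RB/μ₀.
With R = 0.0516 m, I = 2 × 0.0516 × 9.70×10⁻⁶ / (4π×10⁻⁷) = 0.797 A.

I ≈ 0.797 A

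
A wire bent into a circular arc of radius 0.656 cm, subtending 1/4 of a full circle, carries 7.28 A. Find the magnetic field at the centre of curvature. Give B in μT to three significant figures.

B ≈ 174 μT

The Biot–Savart field of a circular arc at its centre is B = μ₀Iφ/(4πR), with φ = 1.571 rad.
B = (4π×10⁻⁷ × 7.28 × 1.571) / (4π × 0.00656) = 1.74×10⁻⁴ T.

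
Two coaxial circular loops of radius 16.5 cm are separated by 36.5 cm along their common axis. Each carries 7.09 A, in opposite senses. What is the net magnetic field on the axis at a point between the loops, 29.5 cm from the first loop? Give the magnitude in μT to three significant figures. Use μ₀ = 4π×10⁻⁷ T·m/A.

B ≈ 17.9 μT

Each loop contributes B = μ₀IR²/[2(R²+z²)^(3/2)] on the axis, with z measured from that loop.
Loop 1 (z = 0.295 m): B₁ = 3.14×10⁻⁶ T. Loop 2 (z = 0.07 m): B₂ = 2.11×10⁻⁵ T.
The fields oppose: B = |B₁ − B₂| = 1.79×10⁻⁵ T.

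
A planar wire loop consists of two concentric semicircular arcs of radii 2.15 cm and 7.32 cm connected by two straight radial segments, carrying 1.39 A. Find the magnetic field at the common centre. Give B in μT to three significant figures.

B ≈ 14.3 μT

The radial connectors point toward the centre, so dl × r̂ = 0 and they contribute nothing.
Each semicircle gives μ₀I/(4R): inner arc 2.03×10⁻⁵ T, outer arc 5.97×10⁻⁶ T.
The two arcs carry current in opposite angular senses, so their fields oppose: B = |2.03×10⁻⁵ − 5.97×10⁻⁶| = 1.43×10⁻⁵ T.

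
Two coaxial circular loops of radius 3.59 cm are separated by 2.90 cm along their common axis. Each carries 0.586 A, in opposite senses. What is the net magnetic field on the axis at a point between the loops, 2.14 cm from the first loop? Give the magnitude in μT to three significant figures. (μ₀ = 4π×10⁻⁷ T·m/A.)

B ≈ 3.10 μT

Each loop contributes B = μ₀IR²/[2(R²+z²)^(3/2)] on the axis, with z measured from that loop.
Loop 1 (z = 0.0214 m): B₁ = 6.50×10⁻⁶ T. Loop 2 (z = 0.0076 m): B₂ = 9.60×10⁻⁶ T.
The fields oppose: B = |B₁ − B₂| = 3.10×10⁻⁶ T.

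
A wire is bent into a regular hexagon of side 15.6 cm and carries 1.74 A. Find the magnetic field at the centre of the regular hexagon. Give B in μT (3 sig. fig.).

B ≈ 7.73 μT

Each side is a finite straight segment at perpendicular distance d = a/(2 tan(π/6)) = 0.1351 m from the centre, with end-angles ±π/6.
One side contributes B₁ = (μ₀I/4πd)·2 sin(π/6) = 1.29×10⁻⁶ T.
All 6 sides add in the same direction: B = 6 × 1.29×10⁻⁶ = 7.73×10⁻⁶ T.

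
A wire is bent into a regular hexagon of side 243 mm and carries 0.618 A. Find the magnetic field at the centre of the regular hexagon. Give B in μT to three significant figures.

B ≈ 1.76 μT

Each side is a finite straight segment at perpendicular distance d = a/(2 tan(π/6)) = 0.2104 m from the centre, with end-angles ±π/6.
One side contributes B₁ = (μ₀I/4πd)·2 sin(π/6) = 2.94×10⁻⁷ T.
All 6 sides add in the same direction: B = 6 × 2.94×10⁻⁷ = 1.76×10⁻⁶ T.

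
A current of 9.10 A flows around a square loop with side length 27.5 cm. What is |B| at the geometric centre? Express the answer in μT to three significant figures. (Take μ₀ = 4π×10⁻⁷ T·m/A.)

Each side is a finite straight segment at perpendicular distance d = a/(2 tan(π/4)) = 0.1375 m from the centre, with end-angles ±π/4.
One side contributes B₁ = (μ₀I/4πd)·2 sin(π/4) = 9.36×10⁻⁶ T.
All 4 sides add in the same direction: B = 4 × 9.36×10⁻⁶ = 3.74×10⁻⁵ T.

B ≈ 37.4 μT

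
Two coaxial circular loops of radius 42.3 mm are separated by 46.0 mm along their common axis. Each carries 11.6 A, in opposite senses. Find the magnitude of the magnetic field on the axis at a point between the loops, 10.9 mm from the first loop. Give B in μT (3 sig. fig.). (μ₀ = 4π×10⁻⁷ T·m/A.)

Each loop contributes B = μ₀IR²/[2(R²+z²)^(3/2)] on the axis, with z measured from that loop.
Loop 1 (z = 0.0109 m): B₁ = 1.56×10⁻⁴ T. Loop 2 (z = 0.0351 m): B₂ = 7.85×10⁻⁵ T.
The fields oppose: B = |B₁ − B₂| = 7.79×10⁻⁵ T.

B ≈ 77.9 μT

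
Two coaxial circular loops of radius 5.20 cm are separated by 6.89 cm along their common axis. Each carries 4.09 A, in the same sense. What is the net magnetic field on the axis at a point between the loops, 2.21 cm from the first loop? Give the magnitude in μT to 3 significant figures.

Each loop contributes B = μ₀IR²/[2(R²+z²)^(3/2)] on the axis, with z measured from that loop.
Loop 1 (z = 0.0221 m): B₁ = 3.85×10⁻⁵ T. Loop 2 (z = 0.0468 m): B₂ = 2.03×10⁻⁵ T.
The fields add: B = B₁ + B₂ = 5.88×10⁻⁵ T.

B ≈ 58.8 μT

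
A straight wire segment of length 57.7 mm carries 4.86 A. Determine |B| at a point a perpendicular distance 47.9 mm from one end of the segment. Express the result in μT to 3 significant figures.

For a finite straight segment, B = (μ₀I/4πd)(sinθ₁ + sinθ₂), where θ₁, θ₂ are the angles from the perpendicular to each end.
The perpendicular foot is at one end, so the two end-offsets along the wire are 0 and L = 0.0577 m.
sinθ₁ = 0/√(0²+0.0479²) = 0.0000; sinθ₂ = 0.0577/√(0.0577²+0.0479²) = 0.7694.
B = (4π×10⁻⁷ × 4.86) / (4π × 0.0479) × (0.0000 + 0.7694) = 7.81×10⁻⁶ T.

B ≈ 7.81 μT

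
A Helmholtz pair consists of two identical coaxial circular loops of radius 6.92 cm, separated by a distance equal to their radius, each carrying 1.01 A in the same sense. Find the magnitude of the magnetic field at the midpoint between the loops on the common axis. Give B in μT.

Each loop contributes B = μ₀IR²/[2(R²+z²)^(3/2)] on the axis, with z measured from that loop.
Loop 1 (z = 0.0346 m): B₁ = 6.56×10⁻⁶ T. Loop 2 (z = 0.0346 m): B₂ = 6.56×10⁻⁶ T.
The fields add: B = B₁ + B₂ = 1.31×10⁻⁵ T.

B ≈ 13.1 μT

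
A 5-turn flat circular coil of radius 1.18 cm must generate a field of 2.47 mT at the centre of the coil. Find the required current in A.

For an N-turn coil, B = Nμ₀I/(2R) with R = 0.0118 m, so I = 2RB/(Nμ₀) = 2 × 0.0118 × 2.47×10⁻³ / (5 × 4π×10⁻⁷) = 9.28 A.

I ≈ 9.28 A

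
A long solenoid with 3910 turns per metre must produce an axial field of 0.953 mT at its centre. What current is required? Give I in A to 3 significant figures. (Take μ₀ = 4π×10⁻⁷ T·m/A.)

Inside a long solenoid B = μ₀nI with n = 3910 m⁻¹, so I = B/(μ₀n).
I = 9.53×10⁻⁴ / (4π×10⁻⁷ × 3910) = 0.194 A.

I ≈ 0.194 A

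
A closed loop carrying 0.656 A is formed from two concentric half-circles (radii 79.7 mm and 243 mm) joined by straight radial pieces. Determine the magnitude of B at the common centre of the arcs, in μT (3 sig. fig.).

The radial connectors point toward the centre, so dl × r̂ = 0 and they contribute nothing.
Each semicircle gives μ₀I/(4R): inner arc 2.59×10⁻⁶ T, outer arc 8.48×10⁻⁷ T.
The two arcs carry current in opposite angular senses, so their fields oppose: B = |2.59×10⁻⁶ − 8.48×10⁻⁷| = 1.74×10⁻⁶ T.

B ≈ 1.74 μT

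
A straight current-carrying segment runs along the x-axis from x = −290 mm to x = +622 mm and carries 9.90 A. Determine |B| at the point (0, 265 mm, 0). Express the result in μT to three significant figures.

B ≈ 6.19 μT

For a finite straight segment, B = (μ₀I/4πd)(sinθ₁ + sinθ₂), where θ₁, θ₂ are the angles from the perpendicular to each end.
The perpendicular distance is d = 0.265 m; the end-offsets along the wire are a = 0.29 m and b = 0.622 m.
sinθ₁ = 0.29/√(0.29²+0.265²) = 0.7382; sinθ₂ = 0.622/√(0.622²+0.265²) = 0.9200.
B = (4π×10⁻⁷ × 9.90) / (4π × 0.265) × (0.7382 + 0.9200) = 6.19×10⁻⁶ T.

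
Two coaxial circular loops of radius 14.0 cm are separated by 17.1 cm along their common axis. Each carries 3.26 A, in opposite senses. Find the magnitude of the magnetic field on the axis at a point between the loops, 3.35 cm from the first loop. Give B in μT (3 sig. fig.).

B ≈ 8.15 μT

Each loop contributes B = μ₀IR²/[2(R²+z²)^(3/2)] on the axis, with z measured from that loop.
Loop 1 (z = 0.0335 m): B₁ = 1.35×10⁻⁵ T. Loop 2 (z = 0.1375 m): B₂ = 5.31×10⁻⁶ T.
The fields oppose: B = |B₁ − B₂| = 8.15×10⁻⁶ T.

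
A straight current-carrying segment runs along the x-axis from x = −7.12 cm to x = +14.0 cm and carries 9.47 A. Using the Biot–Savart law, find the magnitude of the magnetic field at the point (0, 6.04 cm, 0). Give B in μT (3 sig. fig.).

B ≈ 26.4 μT

For a finite straight segment, B = (μ₀I/4πd)(sinθ₁ + sinθ₂), where θ₁, θ₂ are the angles from the perpendicular to each end.
The perpendicular distance is d = 0.0604 m; the end-offsets along the wire are a = 0.0712 m and b = 0.14 m.
sinθ₁ = 0.0712/√(0.0712²+0.0604²) = 0.7626; sinθ₂ = 0.14/√(0.14²+0.0604²) = 0.9182.
B = (4π×10⁻⁷ × 9.47) / (4π × 0.0604) × (0.7626 + 0.9182) = 2.64×10⁻⁵ T.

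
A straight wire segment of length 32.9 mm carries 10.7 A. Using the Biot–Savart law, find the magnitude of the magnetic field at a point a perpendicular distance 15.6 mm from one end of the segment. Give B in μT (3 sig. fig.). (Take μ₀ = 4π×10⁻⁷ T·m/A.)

For a finite straight segment, B = (μ₀I/4πd)(sinθ₁ + sinθ₂), where θ₁, θ₂ are the angles from the perpendicular to each end.
The perpendicular foot is at one end, so the two end-offsets along the wire are 0 and L = 0.0329 m.
sinθ₁ = 0/√(0²+0.0156²) = 0.0000; sinθ₂ = 0.0329/√(0.0329²+0.0156²) = 0.9036.
B = (4π×10⁻⁷ × 10.7) / (4π × 0.0156) × (0.0000 + 0.9036) = 6.20×10⁻⁵ T.

B ≈ 62.0 μT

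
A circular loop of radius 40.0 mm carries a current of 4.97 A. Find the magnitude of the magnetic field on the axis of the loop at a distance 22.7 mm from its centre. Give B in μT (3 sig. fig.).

On the axis of a circular loop, B = μ₀IR² / [2(R²+z²)^(3/2)].
R² + z² = (0.04)² + (0.0227)² = 0.002115 m², and (R²+z²)^(3/2) = 9.73×10⁻⁵ m³.
B = (4π×10⁻⁷ × 4.97 × 0.0016) / (2 × 9.73×10⁻⁵) = 5.14×10⁻⁵ T.

B ≈ 51.4 μT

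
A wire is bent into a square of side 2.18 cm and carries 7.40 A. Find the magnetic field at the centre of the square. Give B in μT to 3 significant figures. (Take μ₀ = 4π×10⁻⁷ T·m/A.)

Each side is a finite straight segment at perpendicular distance d = a/(2 tan(π/4)) = 0.0109 m from the centre, with end-angles ±π/4.
One side contributes B₁ = (μ₀I/4πd)·2 sin(π/4) = 9.60×10⁻⁵ T.
All 4 sides add in the same direction: B = 4 × 9.60×10⁻⁵ = 3.84×10⁻⁴ T.

B ≈ 384 μT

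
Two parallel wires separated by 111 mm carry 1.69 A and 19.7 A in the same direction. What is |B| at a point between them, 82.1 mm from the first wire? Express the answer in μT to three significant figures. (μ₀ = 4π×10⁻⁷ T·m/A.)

B ≈ 132 μT

Each long wire gives B = μ₀I/(2πd). Distances are d₁ = 0.0821 m and d₂ = 0.0289 m.
B₁ = 4.12×10⁻⁶ T, B₂ = 1.36×10⁻⁴ T.
Between parallel currents the two contributions point in opposite directions, so they subtract. B = |B₁ − B₂| = |4.12×10⁻⁶ − 1.36×10⁻⁴| = 1.32×10⁻⁴ T.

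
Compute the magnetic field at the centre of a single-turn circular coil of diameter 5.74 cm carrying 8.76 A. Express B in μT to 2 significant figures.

B ≈ 190 μT

At the centre of a circular loop the Biot–Savart law gives B = μ₀I/(2R) (so R = 0.0287 m).
B = (4π×10⁻⁷ × 8.76) / (2 × 0.0287) = 1.92×10⁻⁴ T.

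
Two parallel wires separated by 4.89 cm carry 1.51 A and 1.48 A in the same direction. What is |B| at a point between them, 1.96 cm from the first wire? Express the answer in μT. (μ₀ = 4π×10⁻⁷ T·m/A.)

B ≈ 5.31 μT

Each long wire gives B = μ₀I/(2πd). Distances are d₁ = 0.0196 m and d₂ = 0.0293 m.
B₁ = 1.54×10⁻⁵ T, B₂ = 1.01×10⁻⁵ T.
Between parallel currents the two contributions point in opposite directions, so they subtract. B = |B₁ − B₂| = |1.54×10⁻⁵ − 1.01×10⁻⁵| = 5.31×10⁻⁶ T.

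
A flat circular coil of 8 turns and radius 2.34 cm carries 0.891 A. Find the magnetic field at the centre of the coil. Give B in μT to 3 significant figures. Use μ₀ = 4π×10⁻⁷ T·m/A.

For an N-turn flat coil, B = Nμ₀I/(2R) with R = 0.0234 m.
B = 8 × 2.39×10⁻⁵ T = 1.91×10⁻⁴ T.

B ≈ 191 μT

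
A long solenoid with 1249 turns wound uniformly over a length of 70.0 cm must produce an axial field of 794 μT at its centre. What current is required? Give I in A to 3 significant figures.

I ≈ 0.354 A

Inside a long solenoid B = μ₀nI with n = 1784 m⁻¹, so I = B/(μ₀n).
I = 7.94×10⁻⁴ / (4π×10⁻⁷ × 1784) = 0.354 A.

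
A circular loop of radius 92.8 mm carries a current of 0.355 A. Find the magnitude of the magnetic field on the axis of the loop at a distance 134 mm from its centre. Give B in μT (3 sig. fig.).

B ≈ 0.444 μT

On the axis of a circular loop, B = μ₀IR² / [2(R²+z²)^(3/2)].
R² + z² = (0.0928)² + (0.134)² = 0.02657 m², and (R²+z²)^(3/2) = 4.33×10⁻³ m³.
B = (4π×10⁻⁷ × 0.355 × 0.008612) / (2 × 4.33×10⁻³) = 4.44×10⁻⁷ T.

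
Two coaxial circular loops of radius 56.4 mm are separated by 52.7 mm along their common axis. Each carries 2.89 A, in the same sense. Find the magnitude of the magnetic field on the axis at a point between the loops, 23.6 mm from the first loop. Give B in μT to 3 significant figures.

B ≈ 47.9 μT

Each loop contributes B = μ₀IR²/[2(R²+z²)^(3/2)] on the axis, with z measured from that loop.
Loop 1 (z = 0.0236 m): B₁ = 2.53×10⁻⁵ T. Loop 2 (z = 0.0291 m): B₂ = 2.26×10⁻⁵ T.
The fields add: B = B₁ + B₂ = 4.79×10⁻⁵ T.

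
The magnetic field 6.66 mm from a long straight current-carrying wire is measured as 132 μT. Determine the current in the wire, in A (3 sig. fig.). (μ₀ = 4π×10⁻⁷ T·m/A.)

I ≈ 4.40 A

For a long straight wire B = μ₀I/(2πd), so I = 2πdB/μ₀.
I = 2π × 0.00666 × 1.32×10⁻⁴ / (4π×10⁻⁷) = 4.40 A.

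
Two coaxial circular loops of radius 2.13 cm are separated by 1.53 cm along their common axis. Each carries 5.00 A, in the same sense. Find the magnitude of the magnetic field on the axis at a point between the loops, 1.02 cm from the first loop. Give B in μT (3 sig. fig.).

Each loop contributes B = μ₀IR²/[2(R²+z²)^(3/2)] on the axis, with z measured from that loop.
Loop 1 (z = 0.0102 m): B₁ = 1.08×10⁻⁴ T. Loop 2 (z = 0.0051 m): B₂ = 1.36×10⁻⁴ T.
The fields add: B = B₁ + B₂ = 2.44×10⁻⁴ T.

B ≈ 244 μT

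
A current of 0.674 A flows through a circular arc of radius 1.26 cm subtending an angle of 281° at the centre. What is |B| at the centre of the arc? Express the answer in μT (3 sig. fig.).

B ≈ 26.2 μT

The Biot–Savart field of a circular arc at its centre is B = μ₀Iφ/(4πR), with φ = 4.904 rad.
B = (4π×10⁻⁷ × 0.674 × 4.904) / (4π × 0.0126) = 2.62×10⁻⁵ T.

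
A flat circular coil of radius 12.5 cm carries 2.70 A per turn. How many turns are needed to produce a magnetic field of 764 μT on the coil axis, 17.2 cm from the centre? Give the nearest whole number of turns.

N = 277

For an N-turn coil, B = Nμ₀IR²/[2(R²+z²)^(3/2)]. A single turn gives B₁ = 2.76×10⁻⁶ T with R = 0.125 m, z = 0.172 m.
N = B/B₁ = 7.64×10⁻⁴ / 2.76×10⁻⁶ = 277.06.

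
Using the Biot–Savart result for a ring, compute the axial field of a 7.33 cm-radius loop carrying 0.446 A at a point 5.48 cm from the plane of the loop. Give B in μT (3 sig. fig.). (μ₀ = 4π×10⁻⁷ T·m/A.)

On the axis of a circular loop, B = μ₀IR² / [2(R²+z²)^(3/2)].
R² + z² = (0.0733)² + (0.0548)² = 0.008376 m², and (R²+z²)^(3/2) = 7.67×10⁻⁴ m³.
B = (4π×10⁻⁷ × 0.446 × 0.005373) / (2 × 7.67×10⁻⁴) = 1.96×10⁻⁶ T.

B ≈ 1.96 μT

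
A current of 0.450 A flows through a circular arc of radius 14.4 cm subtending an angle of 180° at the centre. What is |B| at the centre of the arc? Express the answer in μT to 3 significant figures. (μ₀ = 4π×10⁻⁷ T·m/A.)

B ≈ 0.982 μT

The Biot–Savart field of a circular arc at its centre is B = μ₀Iφ/(4πR), with φ = 3.142 rad.
B = (4π×10⁻⁷ × 0.450 × 3.142) / (4π × 0.144) = 9.82×10⁻⁷ T.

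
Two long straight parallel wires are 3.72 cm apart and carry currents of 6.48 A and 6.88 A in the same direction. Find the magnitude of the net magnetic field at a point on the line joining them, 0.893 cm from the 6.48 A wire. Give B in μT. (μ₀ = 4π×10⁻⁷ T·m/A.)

B ≈ 96.5 μT

Each long wire gives B = μ₀I/(2πd). Distances are d₁ = 0.00893 m and d₂ = 0.02827 m.
B₁ = 1.45×10⁻⁴ T, B₂ = 4.87×10⁻⁵ T.
Between parallel currents the two contributions point in opposite directions, so they subtract. B = |B₁ − B₂| = |1.45×10⁻⁴ − 4.87×10⁻⁵| = 9.65×10⁻⁵ T.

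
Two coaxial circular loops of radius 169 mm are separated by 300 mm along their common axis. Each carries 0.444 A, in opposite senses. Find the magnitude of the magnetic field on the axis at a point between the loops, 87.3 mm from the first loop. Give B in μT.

Each loop contributes B = μ₀IR²/[2(R²+z²)^(3/2)] on the axis, with z measured from that loop.
Loop 1 (z = 0.0873 m): B₁ = 1.16×10⁻⁶ T. Loop 2 (z = 0.2127 m): B₂ = 3.97×10⁻⁷ T.
The fields oppose: B = |B₁ − B₂| = 7.60×10⁻⁷ T.

B ≈ 0.760 μT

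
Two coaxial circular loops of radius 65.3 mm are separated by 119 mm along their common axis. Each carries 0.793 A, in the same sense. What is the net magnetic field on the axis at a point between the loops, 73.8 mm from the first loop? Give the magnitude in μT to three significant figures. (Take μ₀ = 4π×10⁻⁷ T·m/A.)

B ≈ 6.46 μT

Each loop contributes B = μ₀IR²/[2(R²+z²)^(3/2)] on the axis, with z measured from that loop.
Loop 1 (z = 0.0738 m): B₁ = 2.22×10⁻⁶ T. Loop 2 (z = 0.0452 m): B₂ = 4.24×10⁻⁶ T.
The fields add: B = B₁ + B₂ = 6.46×10⁻⁶ T.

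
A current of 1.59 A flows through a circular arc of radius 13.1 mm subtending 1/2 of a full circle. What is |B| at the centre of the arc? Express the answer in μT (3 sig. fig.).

B ≈ 38.1 μT

The Biot–Savart field of a circular arc at its centre is B = μ₀Iφ/(4πR), with φ = 3.142 rad.
B = (4π×10⁻⁷ × 1.59 × 3.142) / (4π × 0.0131) = 3.81×10⁻⁵ T.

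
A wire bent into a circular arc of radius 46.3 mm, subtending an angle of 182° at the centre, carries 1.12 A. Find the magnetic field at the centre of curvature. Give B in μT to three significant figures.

The Biot–Savart field of a circular arc at its centre is B = μ₀Iφ/(4πR), with φ = 3.176 rad.
B = (4π×10⁻⁷ × 1.12 × 3.176) / (4π × 0.0463) = 7.68×10⁻⁶ T.

B ≈ 7.68 μT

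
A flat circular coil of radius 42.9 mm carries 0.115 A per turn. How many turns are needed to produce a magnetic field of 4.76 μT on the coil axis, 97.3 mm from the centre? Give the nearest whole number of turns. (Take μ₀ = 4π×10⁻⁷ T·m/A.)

For an N-turn coil, B = Nμ₀IR²/[2(R²+z²)^(3/2)]. A single turn gives B₁ = 1.11×10⁻⁷ T with R = 0.0429 m, z = 0.0973 m.
N = B/B₁ = 4.76×10⁻⁶ / 1.11×10⁻⁷ = 43.04.

N = 43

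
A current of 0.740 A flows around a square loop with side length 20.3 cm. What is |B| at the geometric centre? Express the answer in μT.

B ≈ 4.12 μT

Each side is a finite straight segment at perpendicular distance d = a/(2 tan(π/4)) = 0.1015 m from the centre, with end-angles ±π/4.
One side contributes B₁ = (μ₀I/4πd)·2 sin(π/4) = 1.03×10⁻⁶ T.
All 4 sides add in the same direction: B = 4 × 1.03×10⁻⁶ = 4.12×10⁻⁶ T.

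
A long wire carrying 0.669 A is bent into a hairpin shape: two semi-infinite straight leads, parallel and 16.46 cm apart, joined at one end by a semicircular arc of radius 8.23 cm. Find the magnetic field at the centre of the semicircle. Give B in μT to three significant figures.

B ≈ 4.18 μT

The semicircular arc contributes B_arc = μ₀I·π/(4πR) = μ₀I/(4R) = 2.55×10⁻⁶ T.
Each semi-infinite lead is at perpendicular distance R = 0.0823 m from the centre, with the perpendicular foot at its near end, so it contributes μ₀I/(4πR); both point the same way, together 1.63×10⁻⁶ T.
Arc and leads all point the same direction: B = 2.55×10⁻⁶ + 1.63×10⁻⁶ = 4.18×10⁻⁶ T.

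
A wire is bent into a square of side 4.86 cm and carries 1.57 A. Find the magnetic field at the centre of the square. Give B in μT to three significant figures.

Each side is a finite straight segment at perpendicular distance d = a/(2 tan(π/4)) = 0.0243 m from the centre, with end-angles ±π/4.
One side contributes B₁ = (μ₀I/4πd)·2 sin(π/4) = 9.14×10⁻⁶ T.
All 4 sides add in the same direction: B = 4 × 9.14×10⁻⁶ = 3.65×10⁻⁵ T.

B ≈ 36.5 μT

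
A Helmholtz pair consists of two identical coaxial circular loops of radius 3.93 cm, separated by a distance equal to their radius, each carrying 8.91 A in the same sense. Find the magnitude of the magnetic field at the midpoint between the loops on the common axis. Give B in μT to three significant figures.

Each loop contributes B = μ₀IR²/[2(R²+z²)^(3/2)] on the axis, with z measured from that loop.
Loop 1 (z = 0.01965 m): B₁ = 1.02×10⁻⁴ T. Loop 2 (z = 0.01965 m): B₂ = 1.02×10⁻⁴ T.
The fields add: B = B₁ + B₂ = 2.04×10⁻⁴ T.

B ≈ 204 μT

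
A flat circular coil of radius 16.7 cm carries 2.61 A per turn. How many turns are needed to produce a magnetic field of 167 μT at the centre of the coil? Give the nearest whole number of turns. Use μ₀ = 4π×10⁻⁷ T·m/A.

N = 17

For an N-turn coil, B = Nμ₀I/(2R). A single turn gives B₁ = 9.82×10⁻⁶ T with R = 0.167 m.
N = B/B₁ = 1.67×10⁻⁴ / 9.82×10⁻⁶ = 17.01.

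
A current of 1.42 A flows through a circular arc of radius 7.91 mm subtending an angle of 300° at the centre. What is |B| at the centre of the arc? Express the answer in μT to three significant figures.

The Biot–Savart field of a circular arc at its centre is B = μ₀Iφ/(4πR), with φ = 5.236 rad.
B = (4π×10⁻⁷ × 1.42 × 5.236) / (4π × 0.00791) = 9.40×10⁻⁵ T.

B ≈ 94.0 μT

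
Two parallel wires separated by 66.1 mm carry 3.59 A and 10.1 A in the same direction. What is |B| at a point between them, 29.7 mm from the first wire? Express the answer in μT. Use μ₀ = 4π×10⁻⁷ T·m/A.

Each long wire gives B = μ₀I/(2πd). Distances are d₁ = 0.0297 m and d₂ = 0.0364 m.
B₁ = 2.42×10⁻⁵ T, B₂ = 5.55×10⁻⁵ T.
Between parallel currents the two contributions point in opposite directions, so they subtract. B = |B₁ − B₂| = |2.42×10⁻⁵ − 5.55×10⁻⁵| = 3.13×10⁻⁵ T.

B ≈ 31.3 μT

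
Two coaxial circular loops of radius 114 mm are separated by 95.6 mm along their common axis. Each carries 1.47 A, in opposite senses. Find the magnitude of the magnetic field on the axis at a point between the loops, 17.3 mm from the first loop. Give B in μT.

Each loop contributes B = μ₀IR²/[2(R²+z²)^(3/2)] on the axis, with z measured from that loop.
Loop 1 (z = 0.0173 m): B₁ = 7.83×10⁻⁶ T. Loop 2 (z = 0.0783 m): B₂ = 4.54×10⁻⁶ T.
The fields oppose: B = |B₁ − B₂| = 3.29×10⁻⁶ T.

B ≈ 3.29 μT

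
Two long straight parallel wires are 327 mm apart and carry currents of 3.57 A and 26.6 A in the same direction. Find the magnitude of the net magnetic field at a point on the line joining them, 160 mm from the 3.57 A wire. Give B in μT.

B ≈ 27.4 μT

Each long wire gives B = μ₀I/(2πd). Distances are d₁ = 0.16 m and d₂ = 0.167 m.
B₁ = 4.46×10⁻⁶ T, B₂ = 3.19×10⁻⁵ T.
Between parallel currents the two contributions point in opposite directions, so they subtract. B = |B₁ − B₂| = |4.46×10⁻⁶ − 3.19×10⁻⁵| = 2.74×10⁻⁵ T.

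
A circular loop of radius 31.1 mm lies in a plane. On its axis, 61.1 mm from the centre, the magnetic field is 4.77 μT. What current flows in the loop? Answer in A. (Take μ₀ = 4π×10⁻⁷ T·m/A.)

On the axis of a loop, B = μ₀IR²/[2(R²+z²)^(3/2)], so I = 2B(R²+z²)^(3/2)/(μ₀R²).
R² + z² = 0.0009672 + 0.003733 = 0.0047 m²; raised to 3/2 gives 3.22×10⁻⁴ m³.
I = 2 × 4.77×10⁻⁶ × 3.22×10⁻⁴ / (1.26×10⁻⁶ × 0.0009672) = 2.53 A.

I ≈ 2.53 A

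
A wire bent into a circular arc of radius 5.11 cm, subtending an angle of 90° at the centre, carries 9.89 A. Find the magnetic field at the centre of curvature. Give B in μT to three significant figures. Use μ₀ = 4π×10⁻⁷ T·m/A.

B ≈ 30.4 μT

The Biot–Savart field of a circular arc at its centre is B = μ₀Iφ/(4πR), with φ = 1.571 rad.
B = (4π×10⁻⁷ × 9.89 × 1.571) / (4π × 0.0511) = 3.04×10⁻⁵ T.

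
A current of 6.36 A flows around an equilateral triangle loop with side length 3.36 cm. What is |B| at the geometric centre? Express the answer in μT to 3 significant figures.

Each side is a finite straight segment at perpendicular distance d = a/(2 tan(π/3)) = 0.009699 m from the centre, with end-angles ±π/3.
One side contributes B₁ = (μ₀I/4πd)·2 sin(π/3) = 1.14×10⁻⁴ T.
All 3 sides add in the same direction: B = 3 × 1.14×10⁻⁴ = 3.41×10⁻⁴ T.

B ≈ 341 μT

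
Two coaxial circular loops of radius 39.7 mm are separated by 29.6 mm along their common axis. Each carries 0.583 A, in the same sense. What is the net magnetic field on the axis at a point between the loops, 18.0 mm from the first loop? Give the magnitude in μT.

Each loop contributes B = μ₀IR²/[2(R²+z²)^(3/2)] on the axis, with z measured from that loop.
Loop 1 (z = 0.018 m): B₁ = 6.97×10⁻⁶ T. Loop 2 (z = 0.0116 m): B₂ = 8.16×10⁻⁶ T.
The fields add: B = B₁ + B₂ = 1.51×10⁻⁵ T.

B ≈ 15.1 μT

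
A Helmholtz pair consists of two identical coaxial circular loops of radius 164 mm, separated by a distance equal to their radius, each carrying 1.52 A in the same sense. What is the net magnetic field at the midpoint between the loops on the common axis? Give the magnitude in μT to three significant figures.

B ≈ 8.33 μT

Each loop contributes B = μ₀IR²/[2(R²+z²)^(3/2)] on the axis, with z measured from that loop.
Loop 1 (z = 0.082 m): B₁ = 4.17×10⁻⁶ T. Loop 2 (z = 0.082 m): B₂ = 4.17×10⁻⁶ T.
The fields add: B = B₁ + B₂ = 8.33×10⁻⁶ T.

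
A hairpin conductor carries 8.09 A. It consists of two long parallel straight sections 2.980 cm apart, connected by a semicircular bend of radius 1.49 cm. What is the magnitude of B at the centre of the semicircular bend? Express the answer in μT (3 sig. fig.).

The semicircular arc contributes B_arc = μ₀I·π/(4πR) = μ₀I/(4R) = 1.71×10⁻⁴ T.
Each semi-infinite lead is at perpendicular distance R = 0.0149 m from the centre, with the perpendicular foot at its near end, so it contributes μ₀I/(4πR); both point the same way, together 1.09×10⁻⁴ T.
Arc and leads all point the same direction: B = 1.71×10⁻⁴ + 1.09×10⁻⁴ = 2.79×10⁻⁴ T.

B ≈ 279 μT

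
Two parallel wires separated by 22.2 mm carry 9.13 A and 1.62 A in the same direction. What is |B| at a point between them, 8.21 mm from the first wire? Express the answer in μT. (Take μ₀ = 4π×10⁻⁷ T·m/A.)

B ≈ 199 μT

Each long wire gives B = μ₀I/(2πd). Distances are d₁ = 0.00821 m and d₂ = 0.01399 m.
B₁ = 2.22×10⁻⁴ T, B₂ = 2.32×10⁻⁵ T.
Between parallel currents the two contributions point in opposite directions, so they subtract. B = |B₁ − B₂| = |2.22×10⁻⁴ − 2.32×10⁻⁵| = 1.99×10⁻⁴ T.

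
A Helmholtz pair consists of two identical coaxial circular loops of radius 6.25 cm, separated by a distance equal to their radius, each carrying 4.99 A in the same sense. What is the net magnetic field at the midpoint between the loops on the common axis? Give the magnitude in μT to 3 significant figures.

Each loop contributes B = μ₀IR²/[2(R²+z²)^(3/2)] on the axis, with z measured from that loop.
Loop 1 (z = 0.03125 m): B₁ = 3.59×10⁻⁵ T. Loop 2 (z = 0.03125 m): B₂ = 3.59×10⁻⁵ T.
The fields add: B = B₁ + B₂ = 7.18×10⁻⁵ T.

B ≈ 71.8 μT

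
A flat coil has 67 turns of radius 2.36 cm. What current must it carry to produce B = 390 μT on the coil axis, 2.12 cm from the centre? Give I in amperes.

For an N-turn coil, B = Nμ₀IR²/[2(R²+z²)^(3/2)] with R = 0.0236 m, z = 0.0212 m, so I = 2B(R²+z²)^(3/2)/(Nμ₀R²) = 2 × 3.90×10⁻⁴ × 3.19×10⁻⁵ / (67 × 4π×10⁻⁷ × 0.000557) = 0.531 A.

I ≈ 0.531 A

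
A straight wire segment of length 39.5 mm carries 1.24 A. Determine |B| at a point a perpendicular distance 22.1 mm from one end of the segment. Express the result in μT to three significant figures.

B ≈ 4.90 μT

For a finite straight segment, B = (μ₀I/4πd)(sinθ₁ + sinθ₂), where θ₁, θ₂ are the angles from the perpendicular to each end.
The perpendicular foot is at one end, so the two end-offsets along the wire are 0 and L = 0.0395 m.
sinθ₁ = 0/√(0²+0.0221²) = 0.0000; sinθ₂ = 0.0395/√(0.0395²+0.0221²) = 0.8727.
B = (4π×10⁻⁷ × 1.24) / (4π × 0.0221) × (0.0000 + 0.8727) = 4.90×10⁻⁶ T.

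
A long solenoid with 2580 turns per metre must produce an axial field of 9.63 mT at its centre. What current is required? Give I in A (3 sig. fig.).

Inside a long solenoid B = μ₀nI with n = 2580 m⁻¹, so I = B/(μ₀n).
I = 9.63×10⁻³ / (4π×10⁻⁷ × 2580) = 2.97 A.

I ≈ 2.97 A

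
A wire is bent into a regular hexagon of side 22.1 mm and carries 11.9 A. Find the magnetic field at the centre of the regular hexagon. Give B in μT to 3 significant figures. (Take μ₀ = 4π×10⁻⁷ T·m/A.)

Each side is a finite straight segment at perpendicular distance d = a/(2 tan(π/6)) = 0.01914 m from the centre, with end-angles ±π/6.
One side contributes B₁ = (μ₀I/4πd)·2 sin(π/6) = 6.22×10⁻⁵ T.
All 6 sides add in the same direction: B = 6 × 6.22×10⁻⁵ = 3.73×10⁻⁴ T.

B ≈ 373 μT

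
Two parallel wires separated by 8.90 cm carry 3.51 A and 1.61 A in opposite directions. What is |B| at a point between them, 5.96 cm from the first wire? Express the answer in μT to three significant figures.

Each long wire gives B = μ₀I/(2πd). Distances are d₁ = 0.0596 m and d₂ = 0.0294 m.
B₁ = 1.18×10⁻⁵ T, B₂ = 1.10×10⁻⁵ T.
Between antiparallel currents both contributions point the same way, so they add. B = B₁ + B₂ = 1.18×10⁻⁵ + 1.10×10⁻⁵ = 2.27×10⁻⁵ T.

B ≈ 22.7 μT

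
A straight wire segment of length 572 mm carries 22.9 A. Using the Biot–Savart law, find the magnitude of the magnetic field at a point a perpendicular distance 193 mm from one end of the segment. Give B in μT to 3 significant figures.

B ≈ 11.2 μT

For a finite straight segment, B = (μ₀I/4πd)(sinθ₁ + sinθ₂), where θ₁, θ₂ are the angles from the perpendicular to each end.
The perpendicular foot is at one end, so the two end-offsets along the wire are 0 and L = 0.572 m.
sinθ₁ = 0/√(0²+0.193²) = 0.0000; sinθ₂ = 0.572/√(0.572²+0.193²) = 0.9475.
B = (4π×10⁻⁷ × 22.9) / (4π × 0.193) × (0.0000 + 0.9475) = 1.12×10⁻⁵ T.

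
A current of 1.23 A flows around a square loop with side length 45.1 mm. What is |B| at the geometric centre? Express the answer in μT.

Each side is a finite straight segment at perpendicular distance d = a/(2 tan(π/4)) = 0.02255 m from the centre, with end-angles ±π/4.
One side contributes B₁ = (μ₀I/4πd)·2 sin(π/4) = 7.71×10⁻⁶ T.
All 4 sides add in the same direction: B = 4 × 7.71×10⁻⁶ = 3.09×10⁻⁵ T.

B ≈ 30.9 μT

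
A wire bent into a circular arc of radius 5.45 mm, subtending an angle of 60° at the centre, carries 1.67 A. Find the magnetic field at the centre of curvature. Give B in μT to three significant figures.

The Biot–Savart field of a circular arc at its centre is B = μ₀Iφ/(4πR), with φ = 1.047 rad.
B = (4π×10⁻⁷ × 1.67 × 1.047) / (4π × 0.00545) = 3.21×10⁻⁵ T.

B ≈ 32.1 μT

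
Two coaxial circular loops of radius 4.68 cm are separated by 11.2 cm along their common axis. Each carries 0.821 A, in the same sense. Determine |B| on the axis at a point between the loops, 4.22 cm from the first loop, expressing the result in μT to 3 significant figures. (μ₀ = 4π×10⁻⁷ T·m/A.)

B ≈ 6.42 μT

Each loop contributes B = μ₀IR²/[2(R²+z²)^(3/2)] on the axis, with z measured from that loop.
Loop 1 (z = 0.0422 m): B₁ = 4.51×10⁻⁶ T. Loop 2 (z = 0.0698 m): B₂ = 1.90×10⁻⁶ T.
The fields add: B = B₁ + B₂ = 6.42×10⁻⁶ T.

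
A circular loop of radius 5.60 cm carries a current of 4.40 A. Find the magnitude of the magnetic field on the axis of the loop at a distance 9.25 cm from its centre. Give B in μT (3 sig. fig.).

On the axis of a circular loop, B = μ₀IR² / [2(R²+z²)^(3/2)].
R² + z² = (0.056)² + (0.0925)² = 0.01169 m², and (R²+z²)^(3/2) = 1.26×10⁻³ m³.
B = (4π×10⁻⁷ × 4.40 × 0.003136) / (2 × 1.26×10⁻³) = 6.86×10⁻⁶ T.

B ≈ 6.86 μT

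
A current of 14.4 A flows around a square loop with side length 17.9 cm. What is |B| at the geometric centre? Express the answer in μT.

B ≈ 91.0 μT

Each side is a finite straight segment at perpendicular distance d = a/(2 tan(π/4)) = 0.0895 m from the centre, with end-angles ±π/4.
One side contributes B₁ = (μ₀I/4πd)·2 sin(π/4) = 2.28×10⁻⁵ T.
All 4 sides add in the same direction: B = 4 × 2.28×10⁻⁵ = 9.10×10⁻⁵ T.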